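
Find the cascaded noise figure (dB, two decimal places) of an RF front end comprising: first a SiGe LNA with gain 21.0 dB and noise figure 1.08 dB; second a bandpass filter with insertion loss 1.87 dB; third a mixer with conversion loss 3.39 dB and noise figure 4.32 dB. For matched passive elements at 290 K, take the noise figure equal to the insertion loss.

1.16 dB

Convert to linear (a loss of L dB is a gain of −L dB): F_i = 10^(NF_i/10), G_i = 10^(G_i,dB/10)
  Stage 1: F_1 = 10^(1.08/10) = 1.282, G_1 = 10^(21.0/10) = 125.9
  Stage 2: F_2 = 10^(1.87/10) = 1.538, G_2 = 10^(−1.87/10) = 0.6501
  Stage 3: F_3 = 10^(4.32/10) = 2.704, G_3 = 10^(−3.39/10) = 0.4581
Friis cascade:
  F = 1.282 + (1.538 − 1)/125.9 + (2.704 − 1)/81.85 = 1.307
NF = 10 log₁₀(1.307) = 1.16 dB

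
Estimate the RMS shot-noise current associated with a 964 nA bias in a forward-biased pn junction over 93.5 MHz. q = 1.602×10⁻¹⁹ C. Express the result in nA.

I_n = √(2qI·B)
2qI·B = 2 × 1.602×10⁻¹⁹ × 9.64×10⁻⁷ × 9.35×10⁷ = 2.89×10⁻¹⁷ A²
I_n = √(2.89×10⁻¹⁷) = 5.37×10⁻⁹ A = 5.37 nA

5.37 nA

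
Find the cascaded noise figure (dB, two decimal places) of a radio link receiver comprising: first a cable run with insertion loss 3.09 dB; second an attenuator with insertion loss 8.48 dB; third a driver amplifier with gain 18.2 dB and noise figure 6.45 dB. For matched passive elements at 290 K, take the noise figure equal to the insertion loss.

Convert to linear (a loss of L dB is a gain of −L dB): F_i = 10^(NF_i/10), G_i = 10^(G_i,dB/10)
  Stage 1: F_1 = 10^(3.09/10) = 2.037, G_1 = 10^(−3.09/10) = 0.4909
  Stage 2: F_2 = 10^(8.48/10) = 7.047, G_2 = 10^(−8.48/10) = 0.1419
  Stage 3: F_3 = 10^(6.45/10) = 4.416, G_3 = 10^(18.2/10) = 66.07
Friis cascade:
  F = 2.037 + (7.047 − 1)/0.4909 + (4.416 − 1)/0.06966 = 63.39
NF = 10 log₁₀(63.39) = 18.02 dB

18.02 dB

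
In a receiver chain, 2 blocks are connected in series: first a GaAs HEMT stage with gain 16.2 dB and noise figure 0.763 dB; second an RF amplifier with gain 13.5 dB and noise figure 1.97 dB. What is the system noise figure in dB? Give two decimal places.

Convert to linear (a loss of L dB is a gain of −L dB): F_i = 10^(NF_i/10), G_i = 10^(G_i,dB/10)
  Stage 1: F_1 = 10^(0.763/10) = 1.192, G_1 = 10^(16.2/10) = 41.69
  Stage 2: F_2 = 10^(1.97/10) = 1.574, G_2 = 10^(13.5/10) = 22.39
Friis cascade:
  F = 1.192 + (1.574 − 1)/41.69 = 1.206
NF = 10 log₁₀(1.206) = 0.81 dB

0.81 dB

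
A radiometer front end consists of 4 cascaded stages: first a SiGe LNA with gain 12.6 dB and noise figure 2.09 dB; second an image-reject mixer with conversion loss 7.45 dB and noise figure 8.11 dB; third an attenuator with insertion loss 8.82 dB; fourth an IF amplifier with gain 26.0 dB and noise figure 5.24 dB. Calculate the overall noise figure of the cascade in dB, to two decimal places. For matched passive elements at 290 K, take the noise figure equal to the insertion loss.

9.73 dB

Convert to linear (a loss of L dB is a gain of −L dB): F_i = 10^(NF_i/10), G_i = 10^(G_i,dB/10)
  Stage 1: F_1 = 10^(2.09/10) = 1.618, G_1 = 10^(12.6/10) = 18.20
  Stage 2: F_2 = 10^(8.11/10) = 6.471, G_2 = 10^(−7.45/10) = 0.1799
  Stage 3: F_3 = 10^(8.82/10) = 7.621, G_3 = 10^(−8.82/10) = 0.1312
  Stage 4: F_4 = 10^(5.24/10) = 3.342, G_4 = 10^(26.0/10) = 398.1
Friis cascade:
  F = 1.618 + (6.471 − 1)/18.20 + (7.621 − 1)/3.273 + (3.342 − 1)/0.4295 = 9.394
NF = 10 log₁₀(9.394) = 9.73 dB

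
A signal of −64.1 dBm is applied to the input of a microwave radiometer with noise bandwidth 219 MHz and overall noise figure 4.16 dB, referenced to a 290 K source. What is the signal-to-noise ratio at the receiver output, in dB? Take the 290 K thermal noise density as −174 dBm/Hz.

Noise floor: N = −174 + 10 log₁₀(B) + NF
10 log₁₀(2.19×10⁸) = 83.4 dB
N = −174 + 83.4 + 4.16 = −86.44 dBm
SNR = P_sig − N = −64.1 − (−86.44) = 22.34 dB → 22.3 dB

22.3 dB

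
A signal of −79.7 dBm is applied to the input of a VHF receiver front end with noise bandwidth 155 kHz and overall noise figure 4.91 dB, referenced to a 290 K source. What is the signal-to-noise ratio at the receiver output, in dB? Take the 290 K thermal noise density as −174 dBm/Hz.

Noise floor: N = −174 + 10 log₁₀(B) + NF
10 log₁₀(1.55×10⁵) = 51.9 dB
N = −174 + 51.9 + 4.91 = −117.19 dBm
SNR = P_sig − N = −79.7 − (−117.19) = 37.49 dB → 37.5 dB

37.5 dB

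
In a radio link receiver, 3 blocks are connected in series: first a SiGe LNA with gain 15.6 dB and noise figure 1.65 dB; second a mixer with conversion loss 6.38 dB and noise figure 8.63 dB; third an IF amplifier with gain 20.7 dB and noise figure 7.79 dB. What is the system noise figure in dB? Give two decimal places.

3.49 dB

Convert to linear (a loss of L dB is a gain of −L dB): F_i = 10^(NF_i/10), G_i = 10^(G_i,dB/10)
  Stage 1: F_1 = 10^(1.65/10) = 1.462, G_1 = 10^(15.6/10) = 36.31
  Stage 2: F_2 = 10^(8.63/10) = 7.295, G_2 = 10^(−6.38/10) = 0.2301
  Stage 3: F_3 = 10^(7.79/10) = 6.012, G_3 = 10^(20.7/10) = 117.5
Friis cascade:
  F = 1.462 + (7.295 − 1)/36.31 + (6.012 − 1)/8.356 = 2.235
NF = 10 log₁₀(2.235) = 3.49 dB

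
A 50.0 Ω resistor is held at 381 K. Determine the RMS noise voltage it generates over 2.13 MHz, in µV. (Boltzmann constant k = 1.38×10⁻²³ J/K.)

V_n = √(4kTRB)
4kTRB = 4 × 1.38×10⁻²³ × 381 × 5.00×10¹ × 2.13×10⁶ = 2.24×10⁻¹² V²
V_n = √(2.24×10⁻¹²) = 1.50×10⁻⁶ V = 1.50 µV

1.50 µV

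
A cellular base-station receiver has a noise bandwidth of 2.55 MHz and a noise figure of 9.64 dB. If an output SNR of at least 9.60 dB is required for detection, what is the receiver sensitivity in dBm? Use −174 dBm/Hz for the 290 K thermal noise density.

−90.7 dBm

Sensitivity = −174 + 10 log₁₀(B) + NF + SNR_min
= −174 + 64.07 + 9.64 + 9.60
= −90.69 dBm → −90.7 dBm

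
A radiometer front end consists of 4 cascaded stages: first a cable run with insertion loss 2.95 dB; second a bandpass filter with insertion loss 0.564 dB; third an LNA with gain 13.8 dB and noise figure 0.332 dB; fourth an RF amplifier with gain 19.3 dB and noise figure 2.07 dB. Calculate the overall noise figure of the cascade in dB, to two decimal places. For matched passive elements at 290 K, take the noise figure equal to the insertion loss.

3.95 dB

Convert to linear (a loss of L dB is a gain of −L dB): F_i = 10^(NF_i/10), G_i = 10^(G_i,dB/10)
  Stage 1: F_1 = 10^(2.95/10) = 1.972, G_1 = 10^(−2.95/10) = 0.5070
  Stage 2: F_2 = 10^(0.564/10) = 1.139, G_2 = 10^(−0.564/10) = 0.8782
  Stage 3: F_3 = 10^(0.332/10) = 1.079, G_3 = 10^(13.8/10) = 23.99
  Stage 4: F_4 = 10^(2.07/10) = 1.611, G_4 = 10^(19.3/10) = 85.11
Friis cascade:
  F = 1.972 + (1.139 − 1)/0.5070 + (1.079 − 1)/0.4452 + (1.611 − 1)/10.68 = 2.482
NF = 10 log₁₀(2.482) = 3.95 dB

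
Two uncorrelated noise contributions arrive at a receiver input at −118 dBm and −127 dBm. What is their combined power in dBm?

Convert to linear, add, convert back:
P₁ = 1.58×10⁻¹⁵ W, P₂ = 2.00×10⁻¹⁶ W
P_tot = 1.78×10⁻¹⁵ W → 10 log₁₀(P_tot / 10⁻³) = −117.5 dBm

−117.5 dBm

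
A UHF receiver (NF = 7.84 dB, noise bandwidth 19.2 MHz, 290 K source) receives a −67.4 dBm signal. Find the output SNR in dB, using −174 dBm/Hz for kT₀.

Noise floor: N = −174 + 10 log₁₀(B) + NF
10 log₁₀(1.92×10⁷) = 72.83 dB
N = −174 + 72.83 + 7.84 = −93.33 dBm
SNR = P_sig − N = −67.4 − (−93.33) = 25.93 dB → 25.9 dB

25.9 dB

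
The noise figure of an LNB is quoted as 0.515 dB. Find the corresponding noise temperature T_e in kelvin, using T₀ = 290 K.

F = 10^(0.515/10) = 1.1259
T_e = (F − 1)·T₀ = (1.1259 − 1) × 290 = 36.5 K

36.5 K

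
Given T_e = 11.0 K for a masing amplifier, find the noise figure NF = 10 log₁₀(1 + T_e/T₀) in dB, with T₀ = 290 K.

0.162 dB

F = 1 + T_e/T₀ = 1 + 11.0/290 = 1.03793
NF = 10 log₁₀(1.03793) = 0.162 dB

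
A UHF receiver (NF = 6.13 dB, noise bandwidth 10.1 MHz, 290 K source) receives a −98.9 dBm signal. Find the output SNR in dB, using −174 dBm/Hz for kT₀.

Noise floor: N = −174 + 10 log₁₀(B) + NF
10 log₁₀(1.01×10⁷) = 70.04 dB
N = −174 + 70.04 + 6.13 = −97.83 dBm
SNR = P_sig − N = −98.9 − (−97.83) = −1.07 dB → −1.1 dB

−1.1 dB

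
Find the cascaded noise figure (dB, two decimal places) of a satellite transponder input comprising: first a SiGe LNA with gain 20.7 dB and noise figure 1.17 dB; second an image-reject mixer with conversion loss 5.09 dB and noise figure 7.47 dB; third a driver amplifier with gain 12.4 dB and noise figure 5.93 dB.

1.55 dB

Convert to linear (a loss of L dB is a gain of −L dB): F_i = 10^(NF_i/10), G_i = 10^(G_i,dB/10)
  Stage 1: F_1 = 10^(1.17/10) = 1.309, G_1 = 10^(20.7/10) = 117.5
  Stage 2: F_2 = 10^(7.47/10) = 5.585, G_2 = 10^(−5.09/10) = 0.3097
  Stage 3: F_3 = 10^(5.93/10) = 3.917, G_3 = 10^(12.4/10) = 17.38
Friis cascade:
  F = 1.309 + (5.585 − 1)/117.5 + (3.917 − 1)/36.39 = 1.428
NF = 10 log₁₀(1.428) = 1.55 dB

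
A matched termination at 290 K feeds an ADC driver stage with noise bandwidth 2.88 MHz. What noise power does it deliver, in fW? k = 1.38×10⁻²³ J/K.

11.5 fW

P_n = kTB = 1.38×10⁻²³ × 290 × 2.88×10⁶ = 1.15×10⁻¹⁴ W = 11.5 fW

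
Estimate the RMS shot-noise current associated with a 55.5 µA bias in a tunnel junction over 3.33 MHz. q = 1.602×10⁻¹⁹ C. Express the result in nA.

7.70 nA

I_n = √(2qI·B)
2qI·B = 2 × 1.602×10⁻¹⁹ × 5.55×10⁻⁵ × 3.33×10⁶ = 5.92×10⁻¹⁷ A²
I_n = √(5.92×10⁻¹⁷) = 7.70×10⁻⁹ A = 7.70 nA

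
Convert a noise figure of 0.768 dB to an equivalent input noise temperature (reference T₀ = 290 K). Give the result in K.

56.1 K

F = 10^(0.768/10) = 1.19344
T_e = (F − 1)·T₀ = (1.19344 − 1) × 290 = 56.1 K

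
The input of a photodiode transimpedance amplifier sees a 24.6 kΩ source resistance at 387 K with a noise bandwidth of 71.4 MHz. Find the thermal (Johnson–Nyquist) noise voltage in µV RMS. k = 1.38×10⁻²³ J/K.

V_n = √(4kTRB)
4kTRB = 4 × 1.38×10⁻²³ × 387 × 2.46×10⁴ × 7.14×10⁷ = 3.75×10⁻⁸ V²
V_n = √(3.75×10⁻⁸) = 1.94×10⁻⁴ V = 194 µV

194 µV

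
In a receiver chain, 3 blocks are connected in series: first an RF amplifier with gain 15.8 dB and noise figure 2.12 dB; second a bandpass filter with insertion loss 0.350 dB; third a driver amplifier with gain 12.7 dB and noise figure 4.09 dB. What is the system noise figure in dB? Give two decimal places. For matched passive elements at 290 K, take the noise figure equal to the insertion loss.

Convert to linear (a loss of L dB is a gain of −L dB): F_i = 10^(NF_i/10), G_i = 10^(G_i,dB/10)
  Stage 1: F_1 = 10^(2.12/10) = 1.629, G_1 = 10^(15.8/10) = 38.02
  Stage 2: F_2 = 10^(0.350/10) = 1.084, G_2 = 10^(−0.350/10) = 0.9226
  Stage 3: F_3 = 10^(4.09/10) = 2.564, G_3 = 10^(12.7/10) = 18.62
Friis cascade:
  F = 1.629 + (1.084 − 1)/38.02 + (2.564 − 1)/35.08 = 1.676
NF = 10 log₁₀(1.676) = 2.24 dB

2.24 dB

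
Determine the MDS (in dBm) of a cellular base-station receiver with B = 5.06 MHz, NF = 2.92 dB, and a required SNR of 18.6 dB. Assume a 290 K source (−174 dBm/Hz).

−85.4 dBm

Sensitivity = −174 + 10 log₁₀(B) + NF + SNR_min
= −174 + 67.04 + 2.92 + 18.6
= −85.44 dBm → −85.4 dBm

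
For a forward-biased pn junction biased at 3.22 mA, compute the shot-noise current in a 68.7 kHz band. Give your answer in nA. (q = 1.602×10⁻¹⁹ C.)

I_n = √(2qI·B)
2qI·B = 2 × 1.602×10⁻¹⁹ × 3.22×10⁻³ × 6.87×10⁴ = 7.09×10⁻¹⁷ A²
I_n = √(7.09×10⁻¹⁷) = 8.42×10⁻⁹ A = 8.42 nA

8.42 nA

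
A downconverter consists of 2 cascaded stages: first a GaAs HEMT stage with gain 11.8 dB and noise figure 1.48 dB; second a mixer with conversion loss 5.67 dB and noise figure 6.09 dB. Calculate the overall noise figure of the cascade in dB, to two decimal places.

Convert to linear (a loss of L dB is a gain of −L dB): F_i = 10^(NF_i/10), G_i = 10^(G_i,dB/10)
  Stage 1: F_1 = 10^(1.48/10) = 1.406, G_1 = 10^(11.8/10) = 15.14
  Stage 2: F_2 = 10^(6.09/10) = 4.064, G_2 = 10^(−5.67/10) = 0.2710
Friis cascade:
  F = 1.406 + (4.064 − 1)/15.14 = 1.609
NF = 10 log₁₀(1.609) = 2.06 dB

2.06 dB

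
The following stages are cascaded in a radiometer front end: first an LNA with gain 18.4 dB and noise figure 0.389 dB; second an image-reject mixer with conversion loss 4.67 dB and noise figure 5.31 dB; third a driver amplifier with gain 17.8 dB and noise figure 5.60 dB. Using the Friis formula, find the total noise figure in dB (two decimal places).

Convert to linear (a loss of L dB is a gain of −L dB): F_i = 10^(NF_i/10), G_i = 10^(G_i,dB/10)
  Stage 1: F_1 = 10^(0.389/10) = 1.094, G_1 = 10^(18.4/10) = 69.18
  Stage 2: F_2 = 10^(5.31/10) = 3.396, G_2 = 10^(−4.67/10) = 0.3412
  Stage 3: F_3 = 10^(5.60/10) = 3.631, G_3 = 10^(17.8/10) = 60.26
Friis cascade:
  F = 1.094 + (3.396 − 1)/69.18 + (3.631 − 1)/23.60 = 1.240
NF = 10 log₁₀(1.240) = 0.93 dB

0.93 dB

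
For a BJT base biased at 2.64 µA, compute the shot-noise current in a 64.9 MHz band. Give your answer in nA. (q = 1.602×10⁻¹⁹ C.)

7.41 nA

I_n = √(2qI·B)
2qI·B = 2 × 1.602×10⁻¹⁹ × 2.64×10⁻⁶ × 6.49×10⁷ = 5.49×10⁻¹⁷ A²
I_n = √(5.49×10⁻¹⁷) = 7.41×10⁻⁹ A = 7.41 nA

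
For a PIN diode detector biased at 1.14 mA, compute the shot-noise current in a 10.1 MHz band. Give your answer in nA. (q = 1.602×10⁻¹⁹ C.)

60.7 nA

I_n = √(2qI·B)
2qI·B = 2 × 1.602×10⁻¹⁹ × 1.14×10⁻³ × 1.01×10⁷ = 3.69×10⁻¹⁵ A²
I_n = √(3.69×10⁻¹⁵) = 6.07×10⁻⁸ A = 60.7 nA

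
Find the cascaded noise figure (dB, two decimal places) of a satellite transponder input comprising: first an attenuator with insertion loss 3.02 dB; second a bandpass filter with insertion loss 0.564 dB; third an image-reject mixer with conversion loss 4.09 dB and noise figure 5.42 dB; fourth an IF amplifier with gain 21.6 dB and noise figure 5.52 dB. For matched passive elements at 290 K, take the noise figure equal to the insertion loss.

13.61 dB

Convert to linear (a loss of L dB is a gain of −L dB): F_i = 10^(NF_i/10), G_i = 10^(G_i,dB/10)
  Stage 1: F_1 = 10^(3.02/10) = 2.004, G_1 = 10^(−3.02/10) = 0.4989
  Stage 2: F_2 = 10^(0.564/10) = 1.139, G_2 = 10^(−0.564/10) = 0.8782
  Stage 3: F_3 = 10^(5.42/10) = 3.483, G_3 = 10^(−4.09/10) = 0.3899
  Stage 4: F_4 = 10^(5.52/10) = 3.565, G_4 = 10^(21.6/10) = 144.5
Friis cascade:
  F = 2.004 + (1.139 − 1)/0.4989 + (3.483 − 1)/0.4381 + (3.565 − 1)/0.1708 = 22.96
NF = 10 log₁₀(22.96) = 13.61 dB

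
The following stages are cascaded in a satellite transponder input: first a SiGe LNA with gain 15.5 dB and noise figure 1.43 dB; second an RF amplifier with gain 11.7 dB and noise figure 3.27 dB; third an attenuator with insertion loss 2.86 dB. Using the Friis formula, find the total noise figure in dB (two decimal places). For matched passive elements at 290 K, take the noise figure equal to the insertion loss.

Convert to linear (a loss of L dB is a gain of −L dB): F_i = 10^(NF_i/10), G_i = 10^(G_i,dB/10)
  Stage 1: F_1 = 10^(1.43/10) = 1.390, G_1 = 10^(15.5/10) = 35.48
  Stage 2: F_2 = 10^(3.27/10) = 2.123, G_2 = 10^(11.7/10) = 14.79
  Stage 3: F_3 = 10^(2.86/10) = 1.932, G_3 = 10^(−2.86/10) = 0.5176
Friis cascade:
  F = 1.390 + (2.123 − 1)/35.48 + (1.932 − 1)/524.8 = 1.423
NF = 10 log₁₀(1.423) = 1.53 dB

1.53 dB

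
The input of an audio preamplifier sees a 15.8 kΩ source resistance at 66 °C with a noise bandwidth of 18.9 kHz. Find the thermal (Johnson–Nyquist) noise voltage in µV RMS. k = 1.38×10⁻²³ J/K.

T = 66 °C + 273.15 = 339.15 K
V_n = √(4kTRB)
4kTRB = 4 × 1.38×10⁻²³ × 339.15 × 1.58×10⁴ × 1.89×10⁴ = 5.59×10⁻¹² V²
V_n = √(5.59×10⁻¹²) = 2.36×10⁻⁶ V = 2.36 µV

2.36 µV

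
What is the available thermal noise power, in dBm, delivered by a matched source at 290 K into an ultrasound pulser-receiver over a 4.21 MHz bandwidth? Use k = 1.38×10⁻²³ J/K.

P_n = kTB = 1.38×10⁻²³ × 290 × 4.21×10⁶ = 1.68×10⁻¹⁴ W
In dBm: 10 log₁₀(1.68×10⁻¹⁴ / 10⁻³) = −107.7 dBm

−107.7 dBm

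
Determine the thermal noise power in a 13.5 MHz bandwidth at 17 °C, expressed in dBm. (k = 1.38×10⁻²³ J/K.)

T = 17 °C + 273.15 = 290.15 K
P_n = kTB = 1.38×10⁻²³ × 290.15 × 1.35×10⁷ = 5.41×10⁻¹⁴ W
In dBm: 10 log₁₀(5.41×10⁻¹⁴ / 10⁻³) = −102.7 dBm

−102.7 dBm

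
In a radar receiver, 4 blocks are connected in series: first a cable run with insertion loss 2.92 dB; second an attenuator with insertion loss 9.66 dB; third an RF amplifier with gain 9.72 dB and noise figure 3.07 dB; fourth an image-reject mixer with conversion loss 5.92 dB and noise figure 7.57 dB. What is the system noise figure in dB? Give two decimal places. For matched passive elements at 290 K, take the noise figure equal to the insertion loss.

Convert to linear (a loss of L dB is a gain of −L dB): F_i = 10^(NF_i/10), G_i = 10^(G_i,dB/10)
  Stage 1: F_1 = 10^(2.92/10) = 1.959, G_1 = 10^(−2.92/10) = 0.5105
  Stage 2: F_2 = 10^(9.66/10) = 9.247, G_2 = 10^(−9.66/10) = 0.1081
  Stage 3: F_3 = 10^(3.07/10) = 2.028, G_3 = 10^(9.72/10) = 9.376
  Stage 4: F_4 = 10^(7.57/10) = 5.715, G_4 = 10^(−5.92/10) = 0.2559
Friis cascade:
  F = 1.959 + (9.247 − 1)/0.5105 + (2.028 − 1)/0.05521 + (5.715 − 1)/0.5176 = 45.84
NF = 10 log₁₀(45.84) = 16.61 dB

16.61 dB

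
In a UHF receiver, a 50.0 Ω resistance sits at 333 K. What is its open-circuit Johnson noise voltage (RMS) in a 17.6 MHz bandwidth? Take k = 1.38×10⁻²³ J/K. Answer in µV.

4.02 µV

V_n = √(4kTRB)
4kTRB = 4 × 1.38×10⁻²³ × 333 × 5.00×10¹ × 1.76×10⁷ = 1.62×10⁻¹¹ V²
V_n = √(1.62×10⁻¹¹) = 4.02×10⁻⁶ V = 4.02 µV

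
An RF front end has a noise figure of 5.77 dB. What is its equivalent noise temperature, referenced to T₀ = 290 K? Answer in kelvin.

805 K

F = 10^(5.77/10) = 3.77572
T_e = (F − 1)·T₀ = (3.77572 − 1) × 290 = 805 K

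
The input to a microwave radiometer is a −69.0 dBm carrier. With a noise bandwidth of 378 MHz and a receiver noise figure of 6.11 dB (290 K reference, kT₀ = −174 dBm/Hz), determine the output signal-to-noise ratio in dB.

Noise floor: N = −174 + 10 log₁₀(B) + NF
10 log₁₀(3.78×10⁸) = 85.77 dB
N = −174 + 85.77 + 6.11 = −82.12 dBm
SNR = P_sig − N = −69.0 − (−82.12) = 13.12 dB → 13.1 dB

13.1 dB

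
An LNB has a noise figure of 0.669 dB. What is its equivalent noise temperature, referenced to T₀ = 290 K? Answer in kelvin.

F = 10^(0.669/10) = 1.16654
T_e = (F − 1)·T₀ = (1.16654 − 1) × 290 = 48.3 K

48.3 K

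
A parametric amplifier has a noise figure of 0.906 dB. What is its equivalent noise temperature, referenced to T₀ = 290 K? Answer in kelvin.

F = 10^(0.906/10) = 1.23197
T_e = (F − 1)·T₀ = (1.23197 − 1) × 290 = 67.3 K

67.3 K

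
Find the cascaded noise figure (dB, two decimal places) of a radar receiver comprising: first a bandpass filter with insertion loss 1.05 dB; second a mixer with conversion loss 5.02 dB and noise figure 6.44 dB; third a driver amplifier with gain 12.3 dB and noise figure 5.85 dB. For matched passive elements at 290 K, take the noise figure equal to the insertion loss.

Convert to linear (a loss of L dB is a gain of −L dB): F_i = 10^(NF_i/10), G_i = 10^(G_i,dB/10)
  Stage 1: F_1 = 10^(1.05/10) = 1.274, G_1 = 10^(−1.05/10) = 0.7852
  Stage 2: F_2 = 10^(6.44/10) = 4.406, G_2 = 10^(−5.02/10) = 0.3148
  Stage 3: F_3 = 10^(5.85/10) = 3.846, G_3 = 10^(12.3/10) = 16.98
Friis cascade:
  F = 1.274 + (4.406 − 1)/0.7852 + (3.846 − 1)/0.2472 = 17.12
NF = 10 log₁₀(17.12) = 12.34 dB

12.34 dB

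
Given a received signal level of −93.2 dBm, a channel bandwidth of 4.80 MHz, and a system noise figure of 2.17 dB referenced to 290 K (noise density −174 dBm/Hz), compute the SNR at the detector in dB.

11.8 dB

Noise floor: N = −174 + 10 log₁₀(B) + NF
10 log₁₀(4.80×10⁶) = 66.81 dB
N = −174 + 66.81 + 2.17 = −105.02 dBm
SNR = P_sig − N = −93.2 − (−105.02) = 11.82 dB → 11.8 dB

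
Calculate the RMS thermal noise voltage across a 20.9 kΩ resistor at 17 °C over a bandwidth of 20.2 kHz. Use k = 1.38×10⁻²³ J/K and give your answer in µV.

T = 17 °C + 273.15 = 290.15 K
V_n = √(4kTRB)
4kTRB = 4 × 1.38×10⁻²³ × 290.15 × 2.09×10⁴ × 2.02×10⁴ = 6.76×10⁻¹² V²
V_n = √(6.76×10⁻¹²) = 2.60×10⁻⁶ V = 2.60 µV

2.60 µV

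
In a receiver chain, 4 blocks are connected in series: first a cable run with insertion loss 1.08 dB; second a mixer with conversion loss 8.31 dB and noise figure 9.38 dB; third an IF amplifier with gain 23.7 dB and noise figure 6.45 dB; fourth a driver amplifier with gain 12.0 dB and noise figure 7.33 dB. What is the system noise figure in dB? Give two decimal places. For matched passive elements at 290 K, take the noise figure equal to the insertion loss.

Convert to linear (a loss of L dB is a gain of −L dB): F_i = 10^(NF_i/10), G_i = 10^(G_i,dB/10)
  Stage 1: F_1 = 10^(1.08/10) = 1.282, G_1 = 10^(−1.08/10) = 0.7798
  Stage 2: F_2 = 10^(9.38/10) = 8.670, G_2 = 10^(−8.31/10) = 0.1476
  Stage 3: F_3 = 10^(6.45/10) = 4.416, G_3 = 10^(23.7/10) = 234.4
  Stage 4: F_4 = 10^(7.33/10) = 5.408, G_4 = 10^(12.0/10) = 15.85
Friis cascade:
  F = 1.282 + (8.670 − 1)/0.7798 + (4.416 − 1)/0.1151 + (5.408 − 1)/26.98 = 40.96
NF = 10 log₁₀(40.96) = 16.12 dB

16.12 dB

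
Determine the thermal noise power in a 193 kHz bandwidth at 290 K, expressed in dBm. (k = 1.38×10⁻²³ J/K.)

−121.1 dBm

P_n = kTB = 1.38×10⁻²³ × 290 × 1.93×10⁵ = 7.72×10⁻¹⁶ W
In dBm: 10 log₁₀(7.72×10⁻¹⁶ / 10⁻³) = −121.1 dBm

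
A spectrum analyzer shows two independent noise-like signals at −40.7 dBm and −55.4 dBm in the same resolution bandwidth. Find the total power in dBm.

Convert to linear, add, convert back:
P₁ = 8.51×10⁻⁸ W, P₂ = 2.88×10⁻⁹ W
P_tot = 8.80×10⁻⁸ W → 10 log₁₀(P_tot / 10⁻³) = −40.6 dBm

−40.6 dBm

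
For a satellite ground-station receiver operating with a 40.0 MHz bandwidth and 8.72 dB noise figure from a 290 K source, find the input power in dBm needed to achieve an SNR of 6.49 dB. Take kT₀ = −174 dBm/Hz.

Sensitivity = −174 + 10 log₁₀(B) + NF + SNR_min
= −174 + 76.02 + 8.72 + 6.49
= −82.77 dBm → −82.8 dBm

−82.8 dBm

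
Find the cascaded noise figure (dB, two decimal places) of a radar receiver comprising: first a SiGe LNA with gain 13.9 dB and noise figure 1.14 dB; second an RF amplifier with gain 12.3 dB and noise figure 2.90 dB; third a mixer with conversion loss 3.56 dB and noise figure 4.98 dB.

Convert to linear (a loss of L dB is a gain of −L dB): F_i = 10^(NF_i/10), G_i = 10^(G_i,dB/10)
  Stage 1: F_1 = 10^(1.14/10) = 1.300, G_1 = 10^(13.9/10) = 24.55
  Stage 2: F_2 = 10^(2.90/10) = 1.950, G_2 = 10^(12.3/10) = 16.98
  Stage 3: F_3 = 10^(4.98/10) = 3.148, G_3 = 10^(−3.56/10) = 0.4406
Friis cascade:
  F = 1.300 + (1.950 − 1)/24.55 + (3.148 − 1)/416.9 = 1.344
NF = 10 log₁₀(1.344) = 1.28 dB

1.28 dB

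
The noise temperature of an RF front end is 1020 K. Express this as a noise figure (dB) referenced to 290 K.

6.55 dB

F = 1 + T_e/T₀ = 1 + 1020/290 = 4.51724
NF = 10 log₁₀(4.51724) = 6.55 dB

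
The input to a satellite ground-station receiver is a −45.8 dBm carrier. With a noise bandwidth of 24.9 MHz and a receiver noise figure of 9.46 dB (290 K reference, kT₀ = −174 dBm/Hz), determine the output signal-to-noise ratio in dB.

Noise floor: N = −174 + 10 log₁₀(B) + NF
10 log₁₀(2.49×10⁷) = 73.96 dB
N = −174 + 73.96 + 9.46 = −90.58 dBm
SNR = P_sig − N = −45.8 − (−90.58) = 44.78 dB → 44.8 dB

44.8 dB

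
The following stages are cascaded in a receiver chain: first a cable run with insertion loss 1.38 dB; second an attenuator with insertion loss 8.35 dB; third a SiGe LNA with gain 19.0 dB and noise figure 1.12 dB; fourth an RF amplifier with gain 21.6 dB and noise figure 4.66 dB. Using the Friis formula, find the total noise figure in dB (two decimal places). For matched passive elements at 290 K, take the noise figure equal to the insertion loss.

10.93 dB

Convert to linear (a loss of L dB is a gain of −L dB): F_i = 10^(NF_i/10), G_i = 10^(G_i,dB/10)
  Stage 1: F_1 = 10^(1.38/10) = 1.374, G_1 = 10^(−1.38/10) = 0.7278
  Stage 2: F_2 = 10^(8.35/10) = 6.839, G_2 = 10^(−8.35/10) = 0.1462
  Stage 3: F_3 = 10^(1.12/10) = 1.294, G_3 = 10^(19.0/10) = 79.43
  Stage 4: F_4 = 10^(4.66/10) = 2.924, G_4 = 10^(21.6/10) = 144.5
Friis cascade:
  F = 1.374 + (6.839 − 1)/0.7278 + (1.294 − 1)/0.1064 + (2.924 − 1)/8.453 = 12.39
NF = 10 log₁₀(12.39) = 10.93 dB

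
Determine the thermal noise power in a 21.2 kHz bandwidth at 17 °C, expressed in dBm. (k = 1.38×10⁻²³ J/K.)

T = 17 °C + 273.15 = 290.15 K
P_n = kTB = 1.38×10⁻²³ × 290.15 × 2.12×10⁴ = 8.49×10⁻¹⁷ W
In dBm: 10 log₁₀(8.49×10⁻¹⁷ / 10⁻³) = −130.7 dBm

−130.7 dBm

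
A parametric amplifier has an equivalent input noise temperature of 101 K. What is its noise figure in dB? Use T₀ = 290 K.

F = 1 + T_e/T₀ = 1 + 101/290 = 1.34828
NF = 10 log₁₀(1.34828) = 1.30 dB

1.30 dB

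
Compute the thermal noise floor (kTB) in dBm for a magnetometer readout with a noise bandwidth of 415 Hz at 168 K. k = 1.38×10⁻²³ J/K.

P_n = kTB = 1.38×10⁻²³ × 168 × 4.15×10² = 9.62×10⁻¹⁹ W
In dBm: 10 log₁₀(9.62×10⁻¹⁹ / 10⁻³) = −150.2 dBm

−150.2 dBm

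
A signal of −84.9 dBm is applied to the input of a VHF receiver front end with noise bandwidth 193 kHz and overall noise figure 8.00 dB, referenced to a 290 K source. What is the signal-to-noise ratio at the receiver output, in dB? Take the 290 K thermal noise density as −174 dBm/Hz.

Noise floor: N = −174 + 10 log₁₀(B) + NF
10 log₁₀(1.93×10⁵) = 52.86 dB
N = −174 + 52.86 + 8.00 = −113.14 dBm
SNR = P_sig − N = −84.9 − (−113.14) = 28.24 dB → 28.2 dB

28.2 dB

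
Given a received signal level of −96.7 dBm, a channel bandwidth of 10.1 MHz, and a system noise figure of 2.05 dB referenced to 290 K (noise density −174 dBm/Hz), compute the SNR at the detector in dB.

Noise floor: N = −174 + 10 log₁₀(B) + NF
10 log₁₀(1.01×10⁷) = 70.04 dB
N = −174 + 70.04 + 2.05 = −101.91 dBm
SNR = P_sig − N = −96.7 − (−101.91) = 5.21 dB → 5.2 dB

5.2 dB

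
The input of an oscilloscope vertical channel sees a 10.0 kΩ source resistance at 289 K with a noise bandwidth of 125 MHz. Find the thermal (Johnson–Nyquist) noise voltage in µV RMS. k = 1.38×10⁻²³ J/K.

141 µV

V_n = √(4kTRB)
4kTRB = 4 × 1.38×10⁻²³ × 289 × 1.00×10⁴ × 1.25×10⁸ = 1.99×10⁻⁸ V²
V_n = √(1.99×10⁻⁸) = 1.41×10⁻⁴ V = 141 µV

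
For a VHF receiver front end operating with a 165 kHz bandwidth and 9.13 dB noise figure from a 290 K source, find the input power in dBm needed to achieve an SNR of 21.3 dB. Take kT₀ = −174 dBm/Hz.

Sensitivity = −174 + 10 log₁₀(B) + NF + SNR_min
= −174 + 52.17 + 9.13 + 21.3
= −91.40 dBm → −91.4 dBm

−91.4 dBm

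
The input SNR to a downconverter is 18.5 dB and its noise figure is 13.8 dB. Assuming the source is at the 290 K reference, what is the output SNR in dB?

4.7 dB

By definition F = SNR_in/SNR_out, so in dB: SNR_out = SNR_in − NF
SNR_out = 18.5 − 13.8 = 4.7 dB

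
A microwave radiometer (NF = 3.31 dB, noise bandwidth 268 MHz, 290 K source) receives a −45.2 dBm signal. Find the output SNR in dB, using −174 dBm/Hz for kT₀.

Noise floor: N = −174 + 10 log₁₀(B) + NF
10 log₁₀(2.68×10⁸) = 84.28 dB
N = −174 + 84.28 + 3.31 = −86.41 dBm
SNR = P_sig − N = −45.2 − (−86.41) = 41.21 dB → 41.2 dB

41.2 dB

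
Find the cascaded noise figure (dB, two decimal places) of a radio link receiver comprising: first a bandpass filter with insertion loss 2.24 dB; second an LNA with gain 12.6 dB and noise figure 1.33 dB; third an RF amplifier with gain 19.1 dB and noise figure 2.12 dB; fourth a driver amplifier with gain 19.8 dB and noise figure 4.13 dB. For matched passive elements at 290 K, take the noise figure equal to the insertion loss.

Convert to linear (a loss of L dB is a gain of −L dB): F_i = 10^(NF_i/10), G_i = 10^(G_i,dB/10)
  Stage 1: F_1 = 10^(2.24/10) = 1.675, G_1 = 10^(−2.24/10) = 0.5970
  Stage 2: F_2 = 10^(1.33/10) = 1.358, G_2 = 10^(12.6/10) = 18.20
  Stage 3: F_3 = 10^(2.12/10) = 1.629, G_3 = 10^(19.1/10) = 81.28
  Stage 4: F_4 = 10^(4.13/10) = 2.588, G_4 = 10^(19.8/10) = 95.50
Friis cascade:
  F = 1.675 + (1.358 − 1)/0.5970 + (1.629 − 1)/10.86 + (2.588 − 1)/883.1 = 2.335
NF = 10 log₁₀(2.335) = 3.68 dB

3.68 dB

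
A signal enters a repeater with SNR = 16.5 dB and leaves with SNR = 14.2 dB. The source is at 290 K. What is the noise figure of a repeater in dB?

NF (dB) = SNR_in(dB) − SNR_out(dB) when the source is at T₀
NF = 16.5 − 14.2 = 2.3 dB

2.3 dB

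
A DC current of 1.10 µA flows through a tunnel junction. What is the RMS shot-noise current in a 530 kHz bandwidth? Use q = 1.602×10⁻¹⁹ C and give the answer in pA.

432 pA

I_n = √(2qI·B)
2qI·B = 2 × 1.602×10⁻¹⁹ × 1.10×10⁻⁶ × 5.30×10⁵ = 1.87×10⁻¹⁹ A²
I_n = √(1.87×10⁻¹⁹) = 4.32×10⁻¹⁰ A = 432 pA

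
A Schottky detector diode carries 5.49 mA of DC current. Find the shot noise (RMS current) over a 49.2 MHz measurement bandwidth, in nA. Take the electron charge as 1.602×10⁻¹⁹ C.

I_n = √(2qI·B)
2qI·B = 2 × 1.602×10⁻¹⁹ × 5.49×10⁻³ × 4.92×10⁷ = 8.65×10⁻¹⁴ A²
I_n = √(8.65×10⁻¹⁴) = 2.94×10⁻⁷ A = 294 nA

294 nA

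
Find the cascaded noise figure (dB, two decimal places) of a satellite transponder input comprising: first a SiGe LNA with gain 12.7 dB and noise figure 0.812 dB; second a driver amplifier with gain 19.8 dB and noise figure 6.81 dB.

Convert to linear (a loss of L dB is a gain of −L dB): F_i = 10^(NF_i/10), G_i = 10^(G_i,dB/10)
  Stage 1: F_1 = 10^(0.812/10) = 1.206, G_1 = 10^(12.7/10) = 18.62
  Stage 2: F_2 = 10^(6.81/10) = 4.797, G_2 = 10^(19.8/10) = 95.50
Friis cascade:
  F = 1.206 + (4.797 − 1)/18.62 = 1.410
NF = 10 log₁₀(1.410) = 1.49 dB

1.49 dB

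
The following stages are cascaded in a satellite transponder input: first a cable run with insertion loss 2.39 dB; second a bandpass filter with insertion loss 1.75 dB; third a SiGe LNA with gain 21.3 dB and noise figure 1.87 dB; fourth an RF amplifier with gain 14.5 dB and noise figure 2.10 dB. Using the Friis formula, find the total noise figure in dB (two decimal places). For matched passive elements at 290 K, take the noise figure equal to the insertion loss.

Convert to linear (a loss of L dB is a gain of −L dB): F_i = 10^(NF_i/10), G_i = 10^(G_i,dB/10)
  Stage 1: F_1 = 10^(2.39/10) = 1.734, G_1 = 10^(−2.39/10) = 0.5768
  Stage 2: F_2 = 10^(1.75/10) = 1.496, G_2 = 10^(−1.75/10) = 0.6683
  Stage 3: F_3 = 10^(1.87/10) = 1.538, G_3 = 10^(21.3/10) = 134.9
  Stage 4: F_4 = 10^(2.10/10) = 1.622, G_4 = 10^(14.5/10) = 28.18
Friis cascade:
  F = 1.734 + (1.496 − 1)/0.5768 + (1.538 − 1)/0.3855 + (1.622 − 1)/52.00 = 4.002
NF = 10 log₁₀(4.002) = 6.02 dB

6.02 dB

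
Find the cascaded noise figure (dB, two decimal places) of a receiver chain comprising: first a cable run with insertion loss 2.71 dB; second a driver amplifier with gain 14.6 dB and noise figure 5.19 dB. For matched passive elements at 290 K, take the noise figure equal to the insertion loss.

7.90 dB

Convert to linear (a loss of L dB is a gain of −L dB): F_i = 10^(NF_i/10), G_i = 10^(G_i,dB/10)
  Stage 1: F_1 = 10^(2.71/10) = 1.866, G_1 = 10^(−2.71/10) = 0.5358
  Stage 2: F_2 = 10^(5.19/10) = 3.304, G_2 = 10^(14.6/10) = 28.84
Friis cascade:
  F = 1.866 + (3.304 − 1)/0.5358 = 6.166
NF = 10 log₁₀(6.166) = 7.90 dB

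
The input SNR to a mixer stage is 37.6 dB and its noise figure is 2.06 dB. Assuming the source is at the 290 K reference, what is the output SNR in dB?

35.54 dB

By definition F = SNR_in/SNR_out, so in dB: SNR_out = SNR_in − NF
SNR_out = 37.6 − 2.06 = 35.54 dB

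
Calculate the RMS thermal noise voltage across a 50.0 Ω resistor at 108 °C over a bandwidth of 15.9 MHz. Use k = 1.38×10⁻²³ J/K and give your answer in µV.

T = 108 °C + 273.15 = 381.15 K
V_n = √(4kTRB)
4kTRB = 4 × 1.38×10⁻²³ × 381.15 × 5.00×10¹ × 1.59×10⁷ = 1.67×10⁻¹¹ V²
V_n = √(1.67×10⁻¹¹) = 4.09×10⁻⁶ V = 4.09 µV

4.09 µV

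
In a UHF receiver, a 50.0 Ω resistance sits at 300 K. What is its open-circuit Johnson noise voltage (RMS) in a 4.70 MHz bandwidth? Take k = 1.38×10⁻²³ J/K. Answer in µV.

V_n = √(4kTRB)
4kTRB = 4 × 1.38×10⁻²³ × 300 × 5.00×10¹ × 4.70×10⁶ = 3.89×10⁻¹² V²
V_n = √(3.89×10⁻¹²) = 1.97×10⁻⁶ V = 1.97 µV

1.97 µV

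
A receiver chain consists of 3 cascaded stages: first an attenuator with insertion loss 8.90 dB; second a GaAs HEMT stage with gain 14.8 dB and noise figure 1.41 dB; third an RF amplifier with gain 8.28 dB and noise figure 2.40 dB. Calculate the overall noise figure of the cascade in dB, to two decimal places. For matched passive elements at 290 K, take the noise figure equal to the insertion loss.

Convert to linear (a loss of L dB is a gain of −L dB): F_i = 10^(NF_i/10), G_i = 10^(G_i,dB/10)
  Stage 1: F_1 = 10^(8.90/10) = 7.762, G_1 = 10^(−8.90/10) = 0.1288
  Stage 2: F_2 = 10^(1.41/10) = 1.384, G_2 = 10^(14.8/10) = 30.20
  Stage 3: F_3 = 10^(2.40/10) = 1.738, G_3 = 10^(8.28/10) = 6.730
Friis cascade:
  F = 7.762 + (1.384 − 1)/0.1288 + (1.738 − 1)/3.890 = 10.93
NF = 10 log₁₀(10.93) = 10.39 dB

10.39 dB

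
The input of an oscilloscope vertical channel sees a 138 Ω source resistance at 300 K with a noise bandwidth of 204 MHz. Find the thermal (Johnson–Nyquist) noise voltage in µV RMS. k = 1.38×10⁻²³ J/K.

21.6 µV

V_n = √(4kTRB)
4kTRB = 4 × 1.38×10⁻²³ × 300 × 1.38×10² × 2.04×10⁸ = 4.66×10⁻¹⁰ V²
V_n = √(4.66×10⁻¹⁰) = 2.16×10⁻⁵ V = 21.6 µV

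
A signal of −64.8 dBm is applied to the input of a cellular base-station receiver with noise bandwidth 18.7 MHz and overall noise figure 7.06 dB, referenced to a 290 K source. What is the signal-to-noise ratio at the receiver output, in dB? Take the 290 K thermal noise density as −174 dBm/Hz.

29.4 dB

Noise floor: N = −174 + 10 log₁₀(B) + NF
10 log₁₀(1.87×10⁷) = 72.72 dB
N = −174 + 72.72 + 7.06 = −94.22 dBm
SNR = P_sig − N = −64.8 − (−94.22) = 29.42 dB → 29.4 dB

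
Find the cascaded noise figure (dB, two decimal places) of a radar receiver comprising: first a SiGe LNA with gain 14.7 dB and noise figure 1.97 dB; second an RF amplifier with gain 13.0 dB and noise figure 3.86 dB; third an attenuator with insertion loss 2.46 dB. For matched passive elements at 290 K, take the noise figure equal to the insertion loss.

Convert to linear (a loss of L dB is a gain of −L dB): F_i = 10^(NF_i/10), G_i = 10^(G_i,dB/10)
  Stage 1: F_1 = 10^(1.97/10) = 1.574, G_1 = 10^(14.7/10) = 29.51
  Stage 2: F_2 = 10^(3.86/10) = 2.432, G_2 = 10^(13.0/10) = 19.95
  Stage 3: F_3 = 10^(2.46/10) = 1.762, G_3 = 10^(−2.46/10) = 0.5675
Friis cascade:
  F = 1.574 + (2.432 − 1)/29.51 + (1.762 − 1)/588.8 = 1.624
NF = 10 log₁₀(1.624) = 2.11 dB

2.11 dB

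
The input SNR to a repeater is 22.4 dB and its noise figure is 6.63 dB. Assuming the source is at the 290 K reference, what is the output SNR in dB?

15.77 dB

By definition F = SNR_in/SNR_out, so in dB: SNR_out = SNR_in − NF
SNR_out = 22.4 − 6.63 = 15.77 dB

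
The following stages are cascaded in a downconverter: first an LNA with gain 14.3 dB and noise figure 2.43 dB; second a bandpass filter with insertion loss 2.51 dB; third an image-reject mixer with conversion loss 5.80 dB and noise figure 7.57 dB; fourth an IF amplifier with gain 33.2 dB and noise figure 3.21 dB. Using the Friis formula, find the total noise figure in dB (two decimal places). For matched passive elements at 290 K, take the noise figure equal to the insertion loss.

Convert to linear (a loss of L dB is a gain of −L dB): F_i = 10^(NF_i/10), G_i = 10^(G_i,dB/10)
  Stage 1: F_1 = 10^(2.43/10) = 1.750, G_1 = 10^(14.3/10) = 26.92
  Stage 2: F_2 = 10^(2.51/10) = 1.782, G_2 = 10^(−2.51/10) = 0.5610
  Stage 3: F_3 = 10^(7.57/10) = 5.715, G_3 = 10^(−5.80/10) = 0.2630
  Stage 4: F_4 = 10^(3.21/10) = 2.094, G_4 = 10^(33.2/10) = 2089
Friis cascade:
  F = 1.750 + (1.782 − 1)/26.92 + (5.715 − 1)/15.10 + (2.094 − 1)/3.972 = 2.367
NF = 10 log₁₀(2.367) = 3.74 dB

3.74 dB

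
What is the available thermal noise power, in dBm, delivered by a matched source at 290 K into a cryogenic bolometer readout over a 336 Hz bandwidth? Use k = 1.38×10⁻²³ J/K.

P_n = kTB = 1.38×10⁻²³ × 290 × 3.36×10² = 1.34×10⁻¹⁸ W
In dBm: 10 log₁₀(1.34×10⁻¹⁸ / 10⁻³) = −148.7 dBm

−148.7 dBm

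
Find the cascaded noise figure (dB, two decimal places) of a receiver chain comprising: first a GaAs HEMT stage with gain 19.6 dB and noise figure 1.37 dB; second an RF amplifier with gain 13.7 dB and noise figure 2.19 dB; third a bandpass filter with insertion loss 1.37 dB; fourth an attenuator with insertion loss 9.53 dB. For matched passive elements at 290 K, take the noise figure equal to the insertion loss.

Convert to linear (a loss of L dB is a gain of −L dB): F_i = 10^(NF_i/10), G_i = 10^(G_i,dB/10)
  Stage 1: F_1 = 10^(1.37/10) = 1.371, G_1 = 10^(19.6/10) = 91.20
  Stage 2: F_2 = 10^(2.19/10) = 1.656, G_2 = 10^(13.7/10) = 23.44
  Stage 3: F_3 = 10^(1.37/10) = 1.371, G_3 = 10^(−1.37/10) = 0.7295
  Stage 4: F_4 = 10^(9.53/10) = 8.974, G_4 = 10^(−9.53/10) = 0.1114
Friis cascade:
  F = 1.371 + (1.656 − 1)/91.20 + (1.371 − 1)/2138 + (8.974 − 1)/1560 = 1.383
NF = 10 log₁₀(1.383) = 1.41 dB

1.41 dB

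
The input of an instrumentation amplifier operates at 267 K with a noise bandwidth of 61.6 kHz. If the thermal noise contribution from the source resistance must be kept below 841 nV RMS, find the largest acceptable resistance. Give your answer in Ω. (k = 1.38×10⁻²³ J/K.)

779 Ω

Johnson–Nyquist: V_n = √(4kTRB) ⇒ R = V_n² / (4kTB)
4kTB = 4 × 1.38×10⁻²³ × 267 × 6.16×10⁴ = 9.08×10⁻¹⁶
R = (8.41×10⁻⁷)² / 9.08×10⁻¹⁶ = 7.79×10² Ω = 779 Ω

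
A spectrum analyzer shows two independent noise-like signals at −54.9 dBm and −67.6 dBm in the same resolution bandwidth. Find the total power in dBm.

−54.7 dBm

Convert to linear, add, convert back:
P₁ = 3.24×10⁻⁹ W, P₂ = 1.74×10⁻¹⁰ W
P_tot = 3.41×10⁻⁹ W → 10 log₁₀(P_tot / 10⁻³) = −54.7 dBm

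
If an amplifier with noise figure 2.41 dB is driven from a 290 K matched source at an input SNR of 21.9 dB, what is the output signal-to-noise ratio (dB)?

19.49 dB

By definition F = SNR_in/SNR_out, so in dB: SNR_out = SNR_in − NF
SNR_out = 21.9 − 2.41 = 19.49 dB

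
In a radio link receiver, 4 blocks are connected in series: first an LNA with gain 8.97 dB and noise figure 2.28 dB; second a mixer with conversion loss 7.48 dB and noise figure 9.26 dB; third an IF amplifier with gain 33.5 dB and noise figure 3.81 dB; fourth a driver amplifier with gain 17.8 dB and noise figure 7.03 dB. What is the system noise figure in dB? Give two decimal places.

Convert to linear (a loss of L dB is a gain of −L dB): F_i = 10^(NF_i/10), G_i = 10^(G_i,dB/10)
  Stage 1: F_1 = 10^(2.28/10) = 1.690, G_1 = 10^(8.97/10) = 7.889
  Stage 2: F_2 = 10^(9.26/10) = 8.433, G_2 = 10^(−7.48/10) = 0.1786
  Stage 3: F_3 = 10^(3.81/10) = 2.404, G_3 = 10^(33.5/10) = 2239
  Stage 4: F_4 = 10^(7.03/10) = 5.047, G_4 = 10^(17.8/10) = 60.26
Friis cascade:
  F = 1.690 + (8.433 − 1)/7.889 + (2.404 − 1)/1.409 + (5.047 − 1)/3155 = 3.631
NF = 10 log₁₀(3.631) = 5.60 dB

5.60 dB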